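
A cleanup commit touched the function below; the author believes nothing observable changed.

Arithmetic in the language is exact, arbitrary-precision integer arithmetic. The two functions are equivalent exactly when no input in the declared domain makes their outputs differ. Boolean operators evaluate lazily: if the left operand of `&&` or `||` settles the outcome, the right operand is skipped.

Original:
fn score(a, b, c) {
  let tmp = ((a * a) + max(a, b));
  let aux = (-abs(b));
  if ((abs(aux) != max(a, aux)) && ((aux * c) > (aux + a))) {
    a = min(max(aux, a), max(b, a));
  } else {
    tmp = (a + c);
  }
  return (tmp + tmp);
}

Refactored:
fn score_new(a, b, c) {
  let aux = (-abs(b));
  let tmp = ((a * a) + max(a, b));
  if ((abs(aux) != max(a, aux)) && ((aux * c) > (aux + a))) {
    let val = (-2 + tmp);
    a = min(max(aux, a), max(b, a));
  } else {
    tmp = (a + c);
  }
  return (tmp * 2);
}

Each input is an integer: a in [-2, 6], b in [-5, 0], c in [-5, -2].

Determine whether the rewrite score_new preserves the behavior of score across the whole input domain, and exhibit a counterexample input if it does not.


Equivalent — the differences include local variable names differ, and constant usage differs, and statement counts differ, and arithmetic usage differs, yet no declared input distinguishes the two.
Spot check at a=1, b=-2, c=-4 — score: tmp becomes 2; next aux becomes -2; next ((abs(aux) != max(a, aux)) && ((aux * c) > (aux + a))) evaluates to true; next a becomes 1; next final value 4. score_new: aux becomes -2; next tmp becomes 2; next ((abs(aux) != max(a, aux)) && ((aux * c) > (aux + a))) evaluates to true; next val becomes 0; next a becomes 1; next final value 4. Both give 4.
Across all 216 domain points the two functions coincide.
verdict: equivalent


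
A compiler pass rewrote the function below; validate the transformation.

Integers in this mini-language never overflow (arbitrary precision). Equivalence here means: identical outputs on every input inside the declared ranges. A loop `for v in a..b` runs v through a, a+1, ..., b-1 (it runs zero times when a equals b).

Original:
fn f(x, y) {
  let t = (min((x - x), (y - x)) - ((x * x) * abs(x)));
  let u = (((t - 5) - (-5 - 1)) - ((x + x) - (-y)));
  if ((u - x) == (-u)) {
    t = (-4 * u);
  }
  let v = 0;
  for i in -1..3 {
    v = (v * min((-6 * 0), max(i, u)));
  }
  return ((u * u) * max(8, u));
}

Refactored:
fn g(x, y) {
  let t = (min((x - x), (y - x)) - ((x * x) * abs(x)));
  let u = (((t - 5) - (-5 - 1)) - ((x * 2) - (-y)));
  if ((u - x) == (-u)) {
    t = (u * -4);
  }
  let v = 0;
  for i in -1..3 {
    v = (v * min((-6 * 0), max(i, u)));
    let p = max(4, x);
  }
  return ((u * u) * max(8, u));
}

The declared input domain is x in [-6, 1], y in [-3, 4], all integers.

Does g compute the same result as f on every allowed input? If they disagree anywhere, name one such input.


Changes here: statement counts differ; also arithmetic usage differs; also local variable names differ; also min/max/abs usage differs; also constant usage differs; the full 64-point sweep finds no disagreement.
verdict: equivalent


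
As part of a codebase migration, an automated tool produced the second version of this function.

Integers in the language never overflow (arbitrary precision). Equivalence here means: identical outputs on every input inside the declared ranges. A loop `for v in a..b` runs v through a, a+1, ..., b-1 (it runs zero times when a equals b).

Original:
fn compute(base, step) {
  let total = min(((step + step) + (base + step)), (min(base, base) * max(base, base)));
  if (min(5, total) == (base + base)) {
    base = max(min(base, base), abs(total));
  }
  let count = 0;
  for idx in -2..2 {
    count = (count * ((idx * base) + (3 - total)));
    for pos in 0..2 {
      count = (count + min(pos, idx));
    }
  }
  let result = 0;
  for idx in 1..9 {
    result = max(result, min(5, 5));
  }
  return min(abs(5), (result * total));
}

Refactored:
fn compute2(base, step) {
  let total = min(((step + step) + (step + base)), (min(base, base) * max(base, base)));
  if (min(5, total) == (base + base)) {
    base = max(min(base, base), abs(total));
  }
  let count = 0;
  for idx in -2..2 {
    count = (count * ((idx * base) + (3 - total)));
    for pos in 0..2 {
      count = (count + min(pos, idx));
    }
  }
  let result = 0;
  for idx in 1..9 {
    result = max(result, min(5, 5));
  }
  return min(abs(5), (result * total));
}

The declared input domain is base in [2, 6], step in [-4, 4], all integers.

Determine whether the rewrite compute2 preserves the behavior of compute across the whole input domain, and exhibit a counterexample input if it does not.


Comparing the listings, the differences include: same computation, different form.
As a probe, take base=3, step=0: compute runs total := 3 | (min(5, total) == (base + base)): false | count := 0 | iter idx=-2: | count := 0 | iter pos=0: | count := -2 | iter pos=1: | count := -4 | iter idx=-1: | count := 12 | iter pos=0: | count := 11 | iter pos=1: | count := 10 | iter idx=0: | count := 0 | iter pos=0: | count := 0 | iter pos=1: | count := 0 | iter idx=1: | count := 0 | iter pos=0: | count := 0 | iter pos=1: | count := 1 | result := 0 | iter idx=1: | result := 5 | iter idx=2: | result := 5 | iter idx=3: | result := 5 | iter idx=4: | result := 5 | iter idx=5: | result := 5 | iter idx=6: | result := 5 | iter idx=7: | result := 5 | iter idx=8: | result := 5 | result 5; compute2 runs total := 3 | (min(5, total) == (base + base)): false | count := 0 | iter idx=-2: | count := 0 | iter pos=0: | count := -2 | iter pos=1: | count := -4 | iter idx=-1: | count := 12 | iter pos=0: | count := 11 | iter pos=1: | count := 10 | iter idx=0: | count := 0 | iter pos=0: | count := 0 | iter pos=1: | count := 0 | iter idx=1: | count := 0 | iter pos=0: | count := 0 | iter pos=1: | count := 1 | result := 0 | iter idx=1: | result := 5 | iter idx=2: | result := 5 | iter idx=3: | result := 5 | iter idx=4: | result := 5 | iter idx=5: | result := 5 | iter idx=6: | result := 5 | iter idx=7: | result := 5 | iter idx=8: | result := 5 | result 5; both end at 5.
Sweeping the whole domain (45 inputs) finds no disagreement.
verdict: equivalent


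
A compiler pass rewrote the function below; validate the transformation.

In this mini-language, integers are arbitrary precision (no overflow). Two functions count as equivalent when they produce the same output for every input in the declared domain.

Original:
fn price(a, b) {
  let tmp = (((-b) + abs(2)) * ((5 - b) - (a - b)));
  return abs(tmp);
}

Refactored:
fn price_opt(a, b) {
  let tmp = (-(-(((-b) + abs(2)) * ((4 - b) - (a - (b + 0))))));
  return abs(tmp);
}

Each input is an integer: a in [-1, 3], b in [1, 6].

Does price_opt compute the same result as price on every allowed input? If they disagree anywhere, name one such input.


Evaluate both at a=-1, b=1.
price: tmp becomes 6; next final value 6
price_opt: tmp becomes 5; next final value 5
6 and 5 differ, so these are not the same function on this domain.
verdict: not equivalent; witness: a=-1, b=1


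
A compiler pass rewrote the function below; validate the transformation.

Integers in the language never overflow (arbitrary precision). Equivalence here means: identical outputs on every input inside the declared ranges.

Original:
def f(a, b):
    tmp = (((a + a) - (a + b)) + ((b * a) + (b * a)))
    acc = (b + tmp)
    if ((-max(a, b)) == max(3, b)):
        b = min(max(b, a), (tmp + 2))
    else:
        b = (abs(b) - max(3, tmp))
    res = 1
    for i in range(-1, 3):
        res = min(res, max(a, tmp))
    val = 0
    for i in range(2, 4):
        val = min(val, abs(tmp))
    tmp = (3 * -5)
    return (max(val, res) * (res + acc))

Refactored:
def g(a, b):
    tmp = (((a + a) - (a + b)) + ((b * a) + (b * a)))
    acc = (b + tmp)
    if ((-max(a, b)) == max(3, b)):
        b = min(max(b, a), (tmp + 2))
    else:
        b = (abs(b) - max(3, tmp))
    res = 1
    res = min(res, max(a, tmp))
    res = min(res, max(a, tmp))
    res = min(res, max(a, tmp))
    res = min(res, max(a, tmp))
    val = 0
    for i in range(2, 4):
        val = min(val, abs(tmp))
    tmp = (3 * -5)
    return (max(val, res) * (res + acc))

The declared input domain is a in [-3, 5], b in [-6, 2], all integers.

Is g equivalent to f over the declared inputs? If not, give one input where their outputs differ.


Comparing the listings, the differences include: loop structure differs; and min/max/abs usage differs; and statement counts differ.
Tracing a=-3, b=0: f: tmp becomes -3; next acc becomes -3; next ((-max(a, b)) == max(3, b)) evaluates to false; next b becomes -3; next res becomes 1; next at i=-1:; next res becomes -3; next at i=0:; next res becomes -3; next at i=1:; next res becomes -3; next at i=2:; next res becomes -3; next val becomes 0; next at i=2:; next val becomes 0; next at i=3:; next val becomes 0; next tmp becomes -15; next final value 0 | g: tmp becomes -3; next acc becomes -3; next ((-max(a, b)) == max(3, b)) evaluates to false; next b becomes -3; next res becomes 1; next res becomes -3; next res becomes -3; next res becomes -3; next res becomes -3; next val becomes 0; next at i=2:; next val becomes 0; next at i=3:; next val becomes 0; next tmp becomes -15; next final value 0 — matching result 0.
Across all 81 domain points the two functions coincide.
verdict: equivalent


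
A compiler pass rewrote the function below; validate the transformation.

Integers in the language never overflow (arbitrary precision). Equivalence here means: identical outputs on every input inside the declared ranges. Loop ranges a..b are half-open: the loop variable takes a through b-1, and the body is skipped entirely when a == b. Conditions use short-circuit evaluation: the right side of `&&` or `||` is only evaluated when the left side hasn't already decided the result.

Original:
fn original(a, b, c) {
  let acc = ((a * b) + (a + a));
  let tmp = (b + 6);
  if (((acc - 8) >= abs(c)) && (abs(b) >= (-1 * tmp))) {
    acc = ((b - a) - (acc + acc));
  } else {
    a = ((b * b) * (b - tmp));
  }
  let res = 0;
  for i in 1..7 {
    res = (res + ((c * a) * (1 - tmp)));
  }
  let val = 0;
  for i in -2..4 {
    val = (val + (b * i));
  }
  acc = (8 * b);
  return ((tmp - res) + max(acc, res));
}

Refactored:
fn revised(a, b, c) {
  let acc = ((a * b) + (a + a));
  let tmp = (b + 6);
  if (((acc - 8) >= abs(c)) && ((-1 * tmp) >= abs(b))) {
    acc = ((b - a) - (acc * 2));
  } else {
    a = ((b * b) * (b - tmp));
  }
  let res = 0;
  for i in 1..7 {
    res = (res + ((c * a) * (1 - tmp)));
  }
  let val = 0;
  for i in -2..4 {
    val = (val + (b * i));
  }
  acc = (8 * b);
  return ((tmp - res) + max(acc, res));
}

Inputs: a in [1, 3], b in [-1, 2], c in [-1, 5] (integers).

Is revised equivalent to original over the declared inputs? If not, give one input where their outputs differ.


Not equivalent: a=3, b=1, c=-1 separates them (7 vs 231).
original: acc=9, then tmp=7, then (((acc - 8) >= abs(c)) && (abs(b) >= (-1 * tmp))) is true, then acc=-20, then res=0, then (i=1), then res=18, then (i=2), then res=36, then (i=3), then res=54, then (i=4), then res=72, then (i=5), then res=90, then (i=6), then res=108, then val=0, then (i=-2), then val=-2, then (i=-1), then val=-3, then (i=0), then val=-3, then (i=1), then val=-2, then (i=2), then val=0, then (i=3), then val=3, then acc=8, then returns 7
revised: acc=9, then tmp=7, then (((acc - 8) >= abs(c)) && ((-1 * tmp) >= abs(b))) is false, then a=-6, then res=0, then (i=1), then res=-36, then (i=2), then res=-72, then (i=3), then res=-108, then (i=4), then res=-144, then (i=5), then res=-180, then (i=6), then res=-216, then val=0, then (i=-2), then val=-2, then (i=-1), then val=-3, then (i=0), then val=-3, then (i=1), then val=-2, then (i=2), then val=0, then (i=3), then val=3, then acc=8, then returns 231
verdict: not equivalent; witness: a=3, b=1, c=-1


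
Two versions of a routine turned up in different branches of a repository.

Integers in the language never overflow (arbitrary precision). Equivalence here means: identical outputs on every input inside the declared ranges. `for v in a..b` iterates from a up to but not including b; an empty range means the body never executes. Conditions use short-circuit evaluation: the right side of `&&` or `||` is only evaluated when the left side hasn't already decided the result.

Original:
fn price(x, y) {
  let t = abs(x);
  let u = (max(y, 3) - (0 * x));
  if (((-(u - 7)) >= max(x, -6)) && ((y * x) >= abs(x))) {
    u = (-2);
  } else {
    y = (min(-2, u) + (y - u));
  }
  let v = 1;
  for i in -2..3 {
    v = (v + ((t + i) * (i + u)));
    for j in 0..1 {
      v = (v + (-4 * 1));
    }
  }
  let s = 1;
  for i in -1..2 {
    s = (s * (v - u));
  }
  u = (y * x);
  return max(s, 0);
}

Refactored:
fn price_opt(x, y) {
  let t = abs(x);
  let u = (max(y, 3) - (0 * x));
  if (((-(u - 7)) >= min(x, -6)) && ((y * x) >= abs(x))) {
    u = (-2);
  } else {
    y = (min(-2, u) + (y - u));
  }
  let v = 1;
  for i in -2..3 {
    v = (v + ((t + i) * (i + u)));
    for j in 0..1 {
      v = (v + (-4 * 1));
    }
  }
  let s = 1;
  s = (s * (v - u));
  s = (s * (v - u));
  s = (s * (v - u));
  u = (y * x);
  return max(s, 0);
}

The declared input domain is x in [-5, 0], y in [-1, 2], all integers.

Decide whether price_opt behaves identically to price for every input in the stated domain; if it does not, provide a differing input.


The one real change (`max(x, -6)` became `min(x, -6)`) has no effect anywhere in the declared ranges.
As a probe, take x=-1, y=2: price runs t = 1; u = 3; (((-(u - 7)) >= max(x, -6)) && ((y * x) >= abs(x))) -> false; y = -3; v = 1; [i=-2]; v = 0; [j=0]; v = -4; [i=-1]; v = -4; [j=0]; v = -8; [i=0]; v = -5; [j=0]; v = -9; [i=1]; v = -1; [j=0]; v = -5; [i=2]; v = 10; [j=0]; v = 6; s = 1; [i=-1]; s = 3; [i=0]; s = 9; [i=1]; s = 27; u = 3; return 27; price_opt runs t = 1; u = 3; (((-(u - 7)) >= min(x, -6)) && ((y * x) >= abs(x))) -> false; y = -3; v = 1; [i=-2]; v = 0; [j=0]; v = -4; [i=-1]; v = -4; [j=0]; v = -8; [i=0]; v = -5; [j=0]; v = -9; [i=1]; v = -1; [j=0]; v = -5; [i=2]; v = 10; [j=0]; v = 6; s = 1; s = 3; s = 9; s = 27; u = 3; return 27; both end at 27.
Sweeping the whole domain (24 inputs) finds no disagreement.
verdict: equivalent


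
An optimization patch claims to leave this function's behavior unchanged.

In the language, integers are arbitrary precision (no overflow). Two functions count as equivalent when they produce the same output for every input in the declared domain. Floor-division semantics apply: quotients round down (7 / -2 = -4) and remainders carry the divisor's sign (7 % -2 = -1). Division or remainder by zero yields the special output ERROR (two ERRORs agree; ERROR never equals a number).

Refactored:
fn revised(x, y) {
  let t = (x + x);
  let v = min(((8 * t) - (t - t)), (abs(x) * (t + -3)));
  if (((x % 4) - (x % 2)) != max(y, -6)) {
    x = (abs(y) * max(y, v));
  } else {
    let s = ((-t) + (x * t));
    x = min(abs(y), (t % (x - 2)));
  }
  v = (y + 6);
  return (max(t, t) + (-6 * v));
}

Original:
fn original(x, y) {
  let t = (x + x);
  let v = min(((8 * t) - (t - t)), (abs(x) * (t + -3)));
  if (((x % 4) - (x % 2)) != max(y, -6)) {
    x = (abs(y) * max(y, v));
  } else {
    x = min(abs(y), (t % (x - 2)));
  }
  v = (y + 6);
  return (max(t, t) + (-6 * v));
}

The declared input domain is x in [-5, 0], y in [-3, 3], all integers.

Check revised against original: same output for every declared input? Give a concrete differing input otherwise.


The two versions differ — the changes include arithmetic usage differs; statement counts differ; local variable names differ.
Spot check at x=-5, y=1 — original: t := -10 | v := -80 | (((x % 4) - (x % 2)) != max(y, -6)): true | x := 1 | v := 7 | result -52. revised: t := -10 | v := -80 | (((x % 4) - (x % 2)) != max(y, -6)): true | x := 1 | v := 7 | result -52. Both give -52.
An exhaustive pass over the 42 declared inputs shows identical outputs.
verdict: equivalent


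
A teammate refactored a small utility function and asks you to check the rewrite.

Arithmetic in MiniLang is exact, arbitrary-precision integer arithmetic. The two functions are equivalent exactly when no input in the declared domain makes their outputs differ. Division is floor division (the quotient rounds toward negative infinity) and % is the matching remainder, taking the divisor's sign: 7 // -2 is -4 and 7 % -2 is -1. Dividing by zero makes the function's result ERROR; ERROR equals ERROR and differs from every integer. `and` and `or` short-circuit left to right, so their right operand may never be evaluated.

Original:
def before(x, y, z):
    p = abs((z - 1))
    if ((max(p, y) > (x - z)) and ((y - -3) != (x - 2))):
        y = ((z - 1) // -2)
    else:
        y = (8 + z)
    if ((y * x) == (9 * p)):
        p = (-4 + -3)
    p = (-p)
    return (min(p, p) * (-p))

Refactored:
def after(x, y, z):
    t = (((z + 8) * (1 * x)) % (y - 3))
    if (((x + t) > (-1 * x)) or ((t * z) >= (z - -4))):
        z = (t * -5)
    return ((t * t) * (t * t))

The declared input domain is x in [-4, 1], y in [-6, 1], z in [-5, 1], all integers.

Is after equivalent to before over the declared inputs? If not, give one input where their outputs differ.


Try x=-4, y=-6, z=-5.
before: p becomes 6; next ((max(p, y) > (x - z)) and ((y - -3) != (x - 2))) evaluates to true; next y becomes 3; next ((y * x) == (9 * p)) evaluates to false; next p becomes -6; next final value -36
after: t becomes -3; next (((x + t) > (-1 * x)) or ((t * z) >= (z - -4))) evaluates to true; next z becomes 15; next final value 81
-36 against 81: the behavior changed.
verdict: not equivalent; witness: x=-4, y=-6, z=-5


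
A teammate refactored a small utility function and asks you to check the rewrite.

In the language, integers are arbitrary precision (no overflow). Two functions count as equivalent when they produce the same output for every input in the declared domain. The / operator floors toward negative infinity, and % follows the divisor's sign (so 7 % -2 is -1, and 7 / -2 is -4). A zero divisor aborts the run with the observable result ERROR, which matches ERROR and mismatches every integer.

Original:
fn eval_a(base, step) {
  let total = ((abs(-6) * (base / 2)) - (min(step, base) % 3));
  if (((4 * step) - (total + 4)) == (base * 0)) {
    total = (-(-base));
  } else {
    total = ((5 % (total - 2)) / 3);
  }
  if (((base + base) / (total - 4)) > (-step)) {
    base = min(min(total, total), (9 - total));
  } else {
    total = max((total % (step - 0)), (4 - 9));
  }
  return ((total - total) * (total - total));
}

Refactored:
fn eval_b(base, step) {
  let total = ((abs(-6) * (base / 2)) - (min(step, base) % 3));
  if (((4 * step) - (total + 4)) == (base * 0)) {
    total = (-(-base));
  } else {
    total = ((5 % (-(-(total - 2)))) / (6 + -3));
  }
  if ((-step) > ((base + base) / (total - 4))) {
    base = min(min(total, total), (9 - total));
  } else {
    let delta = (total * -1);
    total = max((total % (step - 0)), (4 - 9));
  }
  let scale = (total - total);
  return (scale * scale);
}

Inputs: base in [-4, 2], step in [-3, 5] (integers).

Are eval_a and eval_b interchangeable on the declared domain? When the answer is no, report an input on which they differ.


Evaluate both at base=-4, step=0.
eval_a: total becomes -14; next (((4 * step) - (total + 4)) == (base * 0)) evaluates to false; next total becomes -4; next (((base + base) / (total - 4)) > (-step)) evaluates to true; next base becomes -4; next final value 0
eval_b: total becomes -14; next (((4 * step) - (total + 4)) == (base * 0)) evaluates to false; next total becomes -4; next ((-step) > ((base + base) / (total - 4))) evaluates to false; next delta becomes 4; next hits division by zero so the output is ERROR
0 vs ERROR — the two versions disagree here.
verdict: not equivalent; witness: base=-4, step=0


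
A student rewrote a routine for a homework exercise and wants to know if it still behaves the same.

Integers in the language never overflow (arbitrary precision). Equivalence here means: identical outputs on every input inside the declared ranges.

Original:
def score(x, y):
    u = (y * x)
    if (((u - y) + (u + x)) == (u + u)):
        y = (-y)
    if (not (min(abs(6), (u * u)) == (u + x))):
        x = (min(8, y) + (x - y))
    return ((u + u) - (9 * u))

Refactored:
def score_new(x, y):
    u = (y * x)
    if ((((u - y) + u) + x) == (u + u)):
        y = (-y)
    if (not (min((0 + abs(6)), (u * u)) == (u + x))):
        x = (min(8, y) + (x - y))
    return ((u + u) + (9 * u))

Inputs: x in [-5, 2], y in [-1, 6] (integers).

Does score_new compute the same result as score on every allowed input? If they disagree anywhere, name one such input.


At x=-5, y=-1: score gives -35, score_new gives 55.
verdict: not equivalent; witness: x=-5, y=-1


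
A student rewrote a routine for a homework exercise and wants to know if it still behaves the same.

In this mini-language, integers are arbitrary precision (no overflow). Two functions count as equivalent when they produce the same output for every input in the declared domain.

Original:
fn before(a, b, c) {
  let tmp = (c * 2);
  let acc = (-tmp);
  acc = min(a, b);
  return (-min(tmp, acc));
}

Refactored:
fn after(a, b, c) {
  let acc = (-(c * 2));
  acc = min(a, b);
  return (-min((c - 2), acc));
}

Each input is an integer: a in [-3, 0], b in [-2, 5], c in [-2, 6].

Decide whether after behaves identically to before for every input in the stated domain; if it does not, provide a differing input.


On input a=-2, b=-2, c=-1, before returns 2 while after returns 3.
verdict: not equivalent; witness: a=-2, b=-2, c=-1


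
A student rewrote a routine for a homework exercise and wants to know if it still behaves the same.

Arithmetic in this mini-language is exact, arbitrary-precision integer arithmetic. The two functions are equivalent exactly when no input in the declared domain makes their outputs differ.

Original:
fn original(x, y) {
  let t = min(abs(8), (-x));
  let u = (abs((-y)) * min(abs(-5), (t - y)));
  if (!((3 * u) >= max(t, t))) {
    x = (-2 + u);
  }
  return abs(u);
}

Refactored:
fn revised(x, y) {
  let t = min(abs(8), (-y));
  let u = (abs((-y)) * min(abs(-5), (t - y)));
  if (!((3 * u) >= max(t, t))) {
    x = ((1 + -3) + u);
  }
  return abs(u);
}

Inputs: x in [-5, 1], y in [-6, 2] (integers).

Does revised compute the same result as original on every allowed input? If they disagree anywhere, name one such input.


Take x=-5, y=-2.
original: t=5, then u=10, then (!((3 * u) >= max(t, t))) is false, then returns 10
revised: t=2, then u=8, then (!((3 * u) >= max(t, t))) is false, then returns 8
10 vs 8 — the two versions disagree here.
verdict: not equivalent; witness: x=-5, y=-2


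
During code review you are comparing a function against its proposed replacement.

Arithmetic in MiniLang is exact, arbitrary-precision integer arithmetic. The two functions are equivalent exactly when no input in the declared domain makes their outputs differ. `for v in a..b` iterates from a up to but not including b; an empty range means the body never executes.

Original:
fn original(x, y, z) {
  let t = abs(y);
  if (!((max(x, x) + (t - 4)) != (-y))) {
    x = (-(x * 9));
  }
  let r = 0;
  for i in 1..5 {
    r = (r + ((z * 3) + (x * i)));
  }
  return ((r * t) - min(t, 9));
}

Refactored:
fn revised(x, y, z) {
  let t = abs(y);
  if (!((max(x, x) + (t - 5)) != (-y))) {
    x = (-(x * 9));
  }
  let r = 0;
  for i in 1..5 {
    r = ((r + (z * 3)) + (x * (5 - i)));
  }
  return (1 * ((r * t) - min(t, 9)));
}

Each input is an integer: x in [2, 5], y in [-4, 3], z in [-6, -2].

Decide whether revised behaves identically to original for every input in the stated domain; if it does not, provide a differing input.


Not equivalent: x=2, y=1, z=-6 separates them (-253 vs -53).
original: t becomes 1; next (!((max(x, x) + (t - 4)) != (-y))) evaluates to true; next x becomes -18; next r becomes 0; next at i=1:; next r becomes -36; next at i=2:; next r becomes -90; next at i=3:; next r becomes -162; next at i=4:; next r becomes -252; next final value -253
revised: t becomes 1; next (!((max(x, x) + (t - 5)) != (-y))) evaluates to false; next r becomes 0; next at i=1:; next r becomes -10; next at i=2:; next r becomes -22; next at i=3:; next r becomes -36; next at i=4:; next r becomes -52; next final value -53
verdict: not equivalent; witness: x=2, y=1, z=-6


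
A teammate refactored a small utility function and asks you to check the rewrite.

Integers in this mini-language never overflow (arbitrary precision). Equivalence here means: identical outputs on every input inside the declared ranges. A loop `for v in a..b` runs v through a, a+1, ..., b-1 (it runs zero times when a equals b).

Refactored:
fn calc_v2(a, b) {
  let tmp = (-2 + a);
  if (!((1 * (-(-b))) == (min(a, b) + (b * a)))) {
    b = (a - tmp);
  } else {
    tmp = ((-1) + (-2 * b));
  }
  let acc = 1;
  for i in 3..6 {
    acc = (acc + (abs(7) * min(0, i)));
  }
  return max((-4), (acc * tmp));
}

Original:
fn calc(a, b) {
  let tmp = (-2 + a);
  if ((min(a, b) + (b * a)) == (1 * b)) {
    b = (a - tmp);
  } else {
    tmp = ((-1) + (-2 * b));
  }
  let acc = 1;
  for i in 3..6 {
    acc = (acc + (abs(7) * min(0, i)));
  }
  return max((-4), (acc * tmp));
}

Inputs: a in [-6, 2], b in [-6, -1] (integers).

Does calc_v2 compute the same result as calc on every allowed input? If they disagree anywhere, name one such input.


Take a=-6, b=-6.
calc: tmp becomes -8; next ((min(a, b) + (b * a)) == (1 * b)) evaluates to false; next tmp becomes 11; next acc becomes 1; next at i=3:; next acc becomes 1; next at i=4:; next acc becomes 1; next at i=5:; next acc becomes 1; next final value 11
calc_v2: tmp becomes -8; next (!((1 * (-(-b))) == (min(a, b) + (b * a)))) evaluates to true; next b becomes 2; next acc becomes 1; next at i=3:; next acc becomes 1; next at i=4:; next acc becomes 1; next at i=5:; next acc becomes 1; next final value -4
11 and -4 differ, so these are not the same function on this domain.
verdict: not equivalent; witness: a=-6, b=-6


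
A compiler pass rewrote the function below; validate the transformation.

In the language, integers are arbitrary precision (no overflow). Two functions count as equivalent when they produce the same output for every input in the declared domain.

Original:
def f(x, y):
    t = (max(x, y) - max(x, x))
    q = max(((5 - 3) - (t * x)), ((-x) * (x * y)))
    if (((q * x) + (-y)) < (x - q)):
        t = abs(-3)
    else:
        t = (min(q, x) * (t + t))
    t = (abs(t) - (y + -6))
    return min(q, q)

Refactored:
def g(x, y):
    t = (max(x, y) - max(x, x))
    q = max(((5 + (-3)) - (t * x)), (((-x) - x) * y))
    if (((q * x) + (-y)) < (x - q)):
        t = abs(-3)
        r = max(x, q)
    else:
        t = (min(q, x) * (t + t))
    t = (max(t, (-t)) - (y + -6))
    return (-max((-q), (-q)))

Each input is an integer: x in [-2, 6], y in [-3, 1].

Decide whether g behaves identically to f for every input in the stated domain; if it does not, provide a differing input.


There is a counterexample at x=-2, y=-3: 12 on one side, 2 on the other.
f: t := 0 | q := 12 | (((q * x) + (-y)) < (x - q)): true | t := 3 | t := 12 | result 12
g: t := 0 | q := 2 | (((q * x) + (-y)) < (x - q)): false | t := 0 | t := 9 | result 2
verdict: not equivalent; witness: x=-2, y=-3


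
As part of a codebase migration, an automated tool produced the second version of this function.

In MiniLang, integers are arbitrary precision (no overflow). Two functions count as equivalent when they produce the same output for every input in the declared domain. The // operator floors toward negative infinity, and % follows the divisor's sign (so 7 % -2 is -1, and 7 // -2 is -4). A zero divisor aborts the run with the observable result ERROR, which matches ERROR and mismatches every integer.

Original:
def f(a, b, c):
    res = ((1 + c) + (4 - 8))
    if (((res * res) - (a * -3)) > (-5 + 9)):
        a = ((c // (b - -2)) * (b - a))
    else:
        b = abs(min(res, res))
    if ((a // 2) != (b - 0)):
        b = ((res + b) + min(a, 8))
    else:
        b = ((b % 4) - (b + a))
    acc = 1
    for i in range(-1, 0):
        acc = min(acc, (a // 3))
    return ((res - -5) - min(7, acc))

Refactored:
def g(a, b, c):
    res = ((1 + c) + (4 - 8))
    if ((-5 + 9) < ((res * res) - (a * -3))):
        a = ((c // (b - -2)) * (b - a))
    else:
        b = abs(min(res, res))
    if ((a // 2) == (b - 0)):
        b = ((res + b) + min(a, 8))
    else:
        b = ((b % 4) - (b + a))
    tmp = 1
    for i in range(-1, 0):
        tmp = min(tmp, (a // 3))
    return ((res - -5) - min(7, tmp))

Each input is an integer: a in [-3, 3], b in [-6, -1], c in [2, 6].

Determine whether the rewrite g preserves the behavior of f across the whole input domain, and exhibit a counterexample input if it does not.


Although `((a // 2) != (b - 0))` became `((a // 2) == (b - 0))`, no input in the stated domain can expose it.
Spot check at a=1, b=-1, c=2 — f: res = -1; (((res * res) - (a * -3)) > (-5 + 9)) -> false; b = 1; ((a // 2) != (b - 0)) -> true; b = 1; acc = 1; [i=-1]; acc = 0; return 4. g: res = -1; ((-5 + 9) < ((res * res) - (a * -3))) -> false; b = 1; ((a // 2) == (b - 0)) -> false; b = -1; tmp = 1; [i=-1]; tmp = 0; return 4. Both give 4.
Checked all 210 inputs in the declared domain: the outputs agree on every one.
verdict: equivalent


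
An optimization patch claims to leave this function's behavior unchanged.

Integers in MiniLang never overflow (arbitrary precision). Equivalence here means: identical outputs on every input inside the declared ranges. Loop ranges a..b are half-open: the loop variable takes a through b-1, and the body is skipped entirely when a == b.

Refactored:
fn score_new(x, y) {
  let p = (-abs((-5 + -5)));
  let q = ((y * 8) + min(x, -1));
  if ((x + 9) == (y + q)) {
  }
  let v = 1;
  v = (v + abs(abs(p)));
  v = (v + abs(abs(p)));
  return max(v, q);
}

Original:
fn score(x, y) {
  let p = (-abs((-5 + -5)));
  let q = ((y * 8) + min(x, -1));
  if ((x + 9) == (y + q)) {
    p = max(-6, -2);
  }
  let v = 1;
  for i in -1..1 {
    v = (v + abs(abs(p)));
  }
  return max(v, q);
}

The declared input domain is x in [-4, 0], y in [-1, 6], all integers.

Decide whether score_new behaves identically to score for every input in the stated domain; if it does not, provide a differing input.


On input x=-4, y=1, score returns 5 while score_new returns 21.
verdict: not equivalent; witness: x=-4, y=1


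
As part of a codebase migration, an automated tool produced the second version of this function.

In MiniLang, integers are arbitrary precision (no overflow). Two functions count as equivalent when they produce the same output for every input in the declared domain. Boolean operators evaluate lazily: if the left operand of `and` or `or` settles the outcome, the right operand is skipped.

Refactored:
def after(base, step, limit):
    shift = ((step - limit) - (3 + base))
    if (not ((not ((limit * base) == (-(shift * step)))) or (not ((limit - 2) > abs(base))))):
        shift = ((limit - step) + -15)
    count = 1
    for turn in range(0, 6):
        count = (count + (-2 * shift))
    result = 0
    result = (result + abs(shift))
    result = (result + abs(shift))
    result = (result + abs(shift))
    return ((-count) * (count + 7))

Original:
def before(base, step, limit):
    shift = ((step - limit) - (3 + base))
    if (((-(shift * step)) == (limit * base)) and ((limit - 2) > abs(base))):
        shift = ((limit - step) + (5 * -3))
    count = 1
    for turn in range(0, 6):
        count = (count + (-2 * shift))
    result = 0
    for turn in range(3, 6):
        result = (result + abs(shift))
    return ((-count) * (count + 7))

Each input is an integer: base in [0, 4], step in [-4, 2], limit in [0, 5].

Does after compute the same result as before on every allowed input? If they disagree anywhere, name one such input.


Equivalent — the differences include arithmetic usage differs, plus constant usage differs, plus boolean connective usage differs, plus statement counts differ, plus loop structure differs, plus min/max/abs usage differs, yet no declared input distinguishes the two.
One worked example (base=4, step=2, limit=1) — before: shift=-6, then (((-(shift * step)) == (limit * base)) and ((limit - 2) > abs(base))) is false, then count=1, then (turn=0), then count=13, then (turn=1), then count=25, then (turn=2), then count=37, then (turn=3), then count=49, then (turn=4), then count=61, then (turn=5), then count=73, then result=0, then (turn=3), then result=6, then (turn=4), then result=12, then (turn=5), then result=18, then returns -5840; after: shift=-6, then (not ((not ((limit * base) == (-(shift * step)))) or (not ((limit - 2) > abs(base))))) is false, then count=1, then (turn=0), then count=13, then (turn=1), then count=25, then (turn=2), then count=37, then (turn=3), then count=49, then (turn=4), then count=61, then (turn=5), then count=73, then result=0, then result=6, then result=12, then result=18, then returns -5840; agreement on -5840.
Every one of the 210 inputs gives matching results.
verdict: equivalent


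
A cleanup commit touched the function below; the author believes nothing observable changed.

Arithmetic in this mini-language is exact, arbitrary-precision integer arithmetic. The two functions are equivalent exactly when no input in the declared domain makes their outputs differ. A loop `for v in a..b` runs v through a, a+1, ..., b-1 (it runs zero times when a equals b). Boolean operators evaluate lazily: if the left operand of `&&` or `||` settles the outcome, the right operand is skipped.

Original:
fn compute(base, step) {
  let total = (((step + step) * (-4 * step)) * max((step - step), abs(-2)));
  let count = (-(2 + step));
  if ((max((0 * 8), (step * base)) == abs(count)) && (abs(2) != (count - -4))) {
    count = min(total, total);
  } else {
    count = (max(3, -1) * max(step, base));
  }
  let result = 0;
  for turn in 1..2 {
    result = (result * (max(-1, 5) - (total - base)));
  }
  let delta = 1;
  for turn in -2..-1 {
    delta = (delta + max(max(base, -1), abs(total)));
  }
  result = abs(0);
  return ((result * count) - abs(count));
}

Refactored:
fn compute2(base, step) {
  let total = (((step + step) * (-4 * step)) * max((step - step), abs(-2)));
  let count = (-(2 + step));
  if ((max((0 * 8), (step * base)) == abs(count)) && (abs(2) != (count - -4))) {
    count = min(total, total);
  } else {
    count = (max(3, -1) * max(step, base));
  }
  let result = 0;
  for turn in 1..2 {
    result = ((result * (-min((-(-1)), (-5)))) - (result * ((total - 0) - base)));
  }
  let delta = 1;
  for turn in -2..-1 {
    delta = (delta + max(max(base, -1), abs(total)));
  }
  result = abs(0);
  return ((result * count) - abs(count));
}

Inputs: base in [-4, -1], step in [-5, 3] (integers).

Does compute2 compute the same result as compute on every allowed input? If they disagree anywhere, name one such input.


Side by side, the visible changes include: constant usage differs; and min/max/abs usage differs; and arithmetic usage differs.
As a probe, take base=-4, step=-4: compute runs total=-256, then count=2, then ((max((0 * 8), (step * base)) == abs(count)) && (abs(2) != (count - -4))) is false, then count=-12, then result=0, then (turn=1), then result=0, then delta=1, then (turn=-2), then delta=257, then result=0, then returns -12; compute2 runs total=-256, then count=2, then ((max((0 * 8), (step * base)) == abs(count)) && (abs(2) != (count - -4))) is false, then count=-12, then result=0, then (turn=1), then result=0, then delta=1, then (turn=-2), then delta=257, then result=0, then returns -12; both end at -12.
Checked all 36 inputs in the declared domain: the outputs agree on every one.
verdict: equivalent


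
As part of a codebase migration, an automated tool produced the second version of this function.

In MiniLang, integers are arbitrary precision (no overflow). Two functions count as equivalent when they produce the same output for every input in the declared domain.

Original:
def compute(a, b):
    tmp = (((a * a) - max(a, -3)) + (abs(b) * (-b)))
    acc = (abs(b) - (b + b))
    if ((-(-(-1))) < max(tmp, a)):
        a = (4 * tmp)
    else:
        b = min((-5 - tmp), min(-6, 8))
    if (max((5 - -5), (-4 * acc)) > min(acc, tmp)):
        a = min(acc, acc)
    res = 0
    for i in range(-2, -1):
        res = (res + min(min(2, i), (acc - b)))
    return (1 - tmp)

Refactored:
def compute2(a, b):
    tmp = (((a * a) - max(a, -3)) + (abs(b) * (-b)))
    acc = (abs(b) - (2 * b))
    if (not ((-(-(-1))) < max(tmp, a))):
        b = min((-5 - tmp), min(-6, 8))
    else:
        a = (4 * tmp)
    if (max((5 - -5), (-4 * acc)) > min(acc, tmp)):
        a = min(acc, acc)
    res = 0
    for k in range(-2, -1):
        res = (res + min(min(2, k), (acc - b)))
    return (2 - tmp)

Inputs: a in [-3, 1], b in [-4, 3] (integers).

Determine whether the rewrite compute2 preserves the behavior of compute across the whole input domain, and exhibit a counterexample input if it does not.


Consider the input a=-3, b=-4.
compute: tmp = 28; acc = 12; ((-(-(-1))) < max(tmp, a)) -> true; a = 112; (max((5 - -5), (-4 * acc)) > min(acc, tmp)) -> false; res = 0; [i=-2]; res = -2; return -27
compute2: tmp = 28; acc = 12; (not ((-(-(-1))) < max(tmp, a))) -> false; a = 112; (max((5 - -5), (-4 * acc)) > min(acc, tmp)) -> false; res = 0; [k=-2]; res = -2; return -26
-27 against -26: the behavior changed.
verdict: not equivalent; witness: a=-3, b=-4


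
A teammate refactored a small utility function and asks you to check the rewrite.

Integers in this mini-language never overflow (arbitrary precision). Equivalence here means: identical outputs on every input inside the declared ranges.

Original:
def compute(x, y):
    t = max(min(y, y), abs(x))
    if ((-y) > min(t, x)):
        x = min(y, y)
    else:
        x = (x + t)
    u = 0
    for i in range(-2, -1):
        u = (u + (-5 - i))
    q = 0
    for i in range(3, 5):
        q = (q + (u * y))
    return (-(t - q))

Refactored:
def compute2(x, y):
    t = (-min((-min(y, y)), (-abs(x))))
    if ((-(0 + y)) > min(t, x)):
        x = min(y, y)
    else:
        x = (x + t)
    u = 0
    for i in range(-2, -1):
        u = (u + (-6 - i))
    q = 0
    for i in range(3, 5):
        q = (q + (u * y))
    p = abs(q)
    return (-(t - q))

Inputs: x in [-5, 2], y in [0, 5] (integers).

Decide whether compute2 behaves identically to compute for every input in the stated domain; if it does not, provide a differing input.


Input x=-5, y=1: -11 from compute versus -13 from compute2.
verdict: not equivalent; witness: x=-5, y=1


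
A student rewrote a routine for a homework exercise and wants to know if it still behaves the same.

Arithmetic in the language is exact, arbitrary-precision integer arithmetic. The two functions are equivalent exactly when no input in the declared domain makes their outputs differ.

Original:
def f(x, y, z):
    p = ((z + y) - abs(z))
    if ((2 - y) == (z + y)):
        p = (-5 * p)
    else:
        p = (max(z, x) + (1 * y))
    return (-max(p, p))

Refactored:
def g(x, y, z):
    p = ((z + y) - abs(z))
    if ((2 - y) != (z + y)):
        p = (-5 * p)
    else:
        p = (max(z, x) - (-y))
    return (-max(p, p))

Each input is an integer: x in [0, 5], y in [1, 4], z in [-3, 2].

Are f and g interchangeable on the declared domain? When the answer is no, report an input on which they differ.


There is a counterexample at x=0, y=1, z=-3: -1 on one side, -25 on the other.
f: p becomes -5; next ((2 - y) == (z + y)) evaluates to false; next p becomes 1; next final value -1
g: p becomes -5; next ((2 - y) != (z + y)) evaluates to true; next p becomes 25; next final value -25
verdict: not equivalent; witness: x=0, y=1, z=-3


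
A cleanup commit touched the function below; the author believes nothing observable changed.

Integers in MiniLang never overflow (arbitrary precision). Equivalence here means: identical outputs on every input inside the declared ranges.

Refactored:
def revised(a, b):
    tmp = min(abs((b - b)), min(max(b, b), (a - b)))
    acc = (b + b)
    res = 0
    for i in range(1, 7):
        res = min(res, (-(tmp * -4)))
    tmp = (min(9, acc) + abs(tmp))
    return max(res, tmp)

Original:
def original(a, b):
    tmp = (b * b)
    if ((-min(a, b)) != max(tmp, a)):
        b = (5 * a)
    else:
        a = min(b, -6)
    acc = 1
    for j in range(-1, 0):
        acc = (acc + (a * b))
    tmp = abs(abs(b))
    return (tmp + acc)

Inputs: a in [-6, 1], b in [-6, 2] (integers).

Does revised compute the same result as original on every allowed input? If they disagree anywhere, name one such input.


There is a counterexample at a=-6, b=-6: 211 on one side, -6 on the other.
original: tmp = 36; ((-min(a, b)) != max(tmp, a)) -> true; b = -30; acc = 1; [j=-1]; acc = 181; tmp = 30; return 211
revised: tmp = -6; acc = -12; res = 0; [i=1]; res = -24; [i=2]; res = -24; [i=3]; res = -24; [i=4]; res = -24; [i=5]; res = -24; [i=6]; res = -24; tmp = -6; return -6
verdict: not equivalent; witness: a=-6, b=-6
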